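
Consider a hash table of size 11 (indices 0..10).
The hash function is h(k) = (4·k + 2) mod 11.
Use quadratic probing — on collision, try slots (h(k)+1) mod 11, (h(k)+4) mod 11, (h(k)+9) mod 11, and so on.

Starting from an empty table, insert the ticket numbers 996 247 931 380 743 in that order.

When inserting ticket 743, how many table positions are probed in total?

4

996: h=4 -> slot 4
247: h=0 -> slot 0
931: h=8 -> slot 8
380: h=4, probe 4,5 -> slot 5
743: h=4, probe 4,5,8,2 -> slot 2
Table: [247, _, 743, _, 996, 380, _, _, 931, _, _]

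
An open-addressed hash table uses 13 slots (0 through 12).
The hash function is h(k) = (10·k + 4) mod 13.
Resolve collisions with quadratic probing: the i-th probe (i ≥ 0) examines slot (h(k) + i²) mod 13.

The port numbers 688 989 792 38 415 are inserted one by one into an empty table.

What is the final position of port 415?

Insert 688: h=7, slot 7 empty => index 7.
Insert 989: h=1, slot 1 empty => index 1.
Insert 792: h=7, slot 7 occupied => index 8.
Insert 38: h=7, slots 7,8 occupied => index 11.
Insert 415: h=7, slots 7,8,11 occupied => index 3.
Table: [_, 989, _, 415, _, _, _, 688, 792, _, _, 38, _]

3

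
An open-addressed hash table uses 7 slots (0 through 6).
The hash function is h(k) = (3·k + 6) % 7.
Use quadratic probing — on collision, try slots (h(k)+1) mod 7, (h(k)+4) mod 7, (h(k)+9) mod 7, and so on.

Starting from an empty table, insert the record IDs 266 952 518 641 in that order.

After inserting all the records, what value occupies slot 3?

518

Insert 266: h=6, slot 6 empty => index 6.
Insert 952: h=6, slot 6 occupied => index 0.
Insert 518: h=6, slots 6,0 occupied => index 3.
Insert 641: h=4, slot 4 empty => index 4.
Table: [952, _, _, 518, 641, _, 266]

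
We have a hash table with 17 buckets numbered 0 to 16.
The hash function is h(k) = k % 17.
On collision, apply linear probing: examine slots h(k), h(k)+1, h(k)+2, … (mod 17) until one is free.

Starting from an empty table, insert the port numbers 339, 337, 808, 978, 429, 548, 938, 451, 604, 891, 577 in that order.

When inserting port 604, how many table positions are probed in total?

Insert 339: h=16, slot 16 empty → index 16.
Insert 337: h=14, slot 14 empty → index 14.
Insert 808: h=9, slot 9 empty → index 9.
Insert 978: h=9, slot 9 occupied → index 10.
Insert 429: h=4, slot 4 empty → index 4.
Insert 548: h=4, slot 4 occupied → index 5.
Insert 938: h=3, slot 3 empty → index 3.
Insert 451: h=9, slots 9,10 occupied → index 11.
Insert 604: h=9, slots 9,10,11 occupied → index 12.
Insert 891: h=7, slot 7 empty → index 7.
Insert 577: h=16, slot 16 occupied → index 0.
Table: [577, -, -, 938, 429, 548, -, 891, -, 808, 978, 451, 604, -, 337, -, 339]

4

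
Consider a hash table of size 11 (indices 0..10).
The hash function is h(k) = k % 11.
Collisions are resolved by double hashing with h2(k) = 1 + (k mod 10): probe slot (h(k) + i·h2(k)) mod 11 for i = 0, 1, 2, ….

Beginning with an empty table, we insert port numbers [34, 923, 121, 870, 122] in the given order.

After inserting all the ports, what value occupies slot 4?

122

34 hashes to 1; slot 1 is free → place at 1.
923 hashes to 10; slot 10 is free → place at 10.
121 hashes to 0; slot 0 is free → place at 0.
870 hashes to 1, h2=1; 1 taken → place at 2.
122 hashes to 1, h2=3; 1 taken → place at 4.
Table: [121, 34, 870, ., 122, ., ., ., ., ., 923]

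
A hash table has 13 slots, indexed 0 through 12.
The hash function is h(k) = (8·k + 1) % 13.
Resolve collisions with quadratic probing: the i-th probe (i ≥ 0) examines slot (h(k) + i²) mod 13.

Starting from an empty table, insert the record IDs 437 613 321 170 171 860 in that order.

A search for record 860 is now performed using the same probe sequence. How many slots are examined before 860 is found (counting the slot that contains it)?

5

437: h=0 -> slot 0
613: h=4 -> slot 4
321: h=8 -> slot 8
170: h=9 -> slot 9
171: h=4, probe 4,5 -> slot 5
860: h=4, probe 4,5,8,0,7 -> slot 7
Table: [437, _, _, _, 613, 171, _, 860, 321, 170, _, _, _]
Lookup 860: h=4, probe 4,5,8,0,7 → found at 7.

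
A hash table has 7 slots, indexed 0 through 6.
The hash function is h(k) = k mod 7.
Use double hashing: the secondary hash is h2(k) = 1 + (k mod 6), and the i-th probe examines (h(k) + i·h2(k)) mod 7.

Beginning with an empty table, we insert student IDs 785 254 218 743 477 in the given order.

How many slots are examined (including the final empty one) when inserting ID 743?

Insert 785: h=1, slot 1 empty -> index 1.
Insert 254: h=2, slot 2 empty -> index 2.
Insert 218: h=1, h2=3, slot 1 occupied -> index 4.
Insert 743: h=1, h2=6, slot 1 occupied -> index 0.
Insert 477: h=1, h2=4, slot 1 occupied -> index 5.
Table: [743, 785, 254, -, 218, 477, -]

2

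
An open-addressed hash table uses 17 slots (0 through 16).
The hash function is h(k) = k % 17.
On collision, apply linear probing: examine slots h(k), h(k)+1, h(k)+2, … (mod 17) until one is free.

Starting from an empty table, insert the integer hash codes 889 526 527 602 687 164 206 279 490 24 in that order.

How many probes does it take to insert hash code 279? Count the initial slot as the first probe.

889 hashes to 5; slot 5 is free → place at 5.
526 hashes to 16; slot 16 is free → place at 16.
527 hashes to 0; slot 0 is free → place at 0.
602 hashes to 7; slot 7 is free → place at 7.
687 hashes to 7; 7 taken → place at 8.
164 hashes to 11; slot 11 is free → place at 11.
206 hashes to 2; slot 2 is free → place at 2.
279 hashes to 7; 7,8 taken → place at 9.
490 hashes to 14; slot 14 is free → place at 14.
24 hashes to 7; 7,8,9 taken → place at 10.
Table: [527, ., 206, ., ., 889, ., 602, 687, 279, 24, 164, ., ., 490, ., 526]

3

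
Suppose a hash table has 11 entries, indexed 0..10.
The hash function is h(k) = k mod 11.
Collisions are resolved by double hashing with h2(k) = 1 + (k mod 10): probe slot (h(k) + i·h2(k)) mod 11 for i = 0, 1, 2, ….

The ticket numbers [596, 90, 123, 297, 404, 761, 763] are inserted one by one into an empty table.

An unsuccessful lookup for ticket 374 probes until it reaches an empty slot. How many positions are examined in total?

2

Insert 596: h=2, slot 2 empty → index 2.
Insert 90: h=2, h2=1, slot 2 occupied → index 3.
Insert 123: h=2, h2=4, slot 2 occupied → index 6.
Insert 297: h=0, slot 0 empty → index 0.
Insert 404: h=8, slot 8 empty → index 8.
Insert 761: h=2, h2=2, slot 2 occupied → index 4.
Insert 763: h=4, h2=4, slots 4,8 occupied → index 1.
Table: [297, 763, 596, 90, 761, _, 123, _, 404, _, _]
Lookup 374: h=0, h2=5, probe 0,5 → slot 5 empty, not found.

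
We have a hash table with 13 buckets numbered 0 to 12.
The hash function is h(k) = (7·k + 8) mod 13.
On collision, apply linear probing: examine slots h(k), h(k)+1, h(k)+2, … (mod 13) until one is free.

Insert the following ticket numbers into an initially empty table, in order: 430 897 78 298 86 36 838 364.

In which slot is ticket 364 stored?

430 hashes to 2; slot 2 is free → place at 2.
897 hashes to 8; slot 8 is free → place at 8.
78 hashes to 8; 8 taken → place at 9.
298 hashes to 1; slot 1 is free → place at 1.
86 hashes to 12; slot 12 is free → place at 12.
36 hashes to 0; slot 0 is free → place at 0.
838 hashes to 11; slot 11 is free → place at 11.
364 hashes to 8; 8,9 taken → place at 10.
Table: [36, 298, 430, —, —, —, —, —, 897, 78, 364, 838, 86]

10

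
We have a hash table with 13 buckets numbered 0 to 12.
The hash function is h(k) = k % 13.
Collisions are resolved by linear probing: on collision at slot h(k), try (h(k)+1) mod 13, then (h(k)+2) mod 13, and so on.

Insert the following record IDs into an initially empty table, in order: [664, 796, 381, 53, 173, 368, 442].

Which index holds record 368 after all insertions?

6

Insert 664: h=1, slot 1 empty -> index 1.
Insert 796: h=3, slot 3 empty -> index 3.
Insert 381: h=4, slot 4 empty -> index 4.
Insert 53: h=1, slot 1 occupied -> index 2.
Insert 173: h=4, slot 4 occupied -> index 5.
Insert 368: h=4, slots 4,5 occupied -> index 6.
Insert 442: h=0, slot 0 empty -> index 0.
Table: [442, 664, 53, 796, 381, 173, 368, —, —, —, —, —, —]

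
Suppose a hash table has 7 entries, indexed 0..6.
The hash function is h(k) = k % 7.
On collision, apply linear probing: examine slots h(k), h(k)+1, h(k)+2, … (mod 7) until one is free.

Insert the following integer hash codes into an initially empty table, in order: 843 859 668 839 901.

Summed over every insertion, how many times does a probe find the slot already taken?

843: h=3 → slot 3
859: h=5 → slot 5
668: h=3, probe 3,4 → slot 4
839: h=6 → slot 6
901: h=5, probe 5,6,0 → slot 0
Table: [901, -, -, 843, 668, 859, 839]

3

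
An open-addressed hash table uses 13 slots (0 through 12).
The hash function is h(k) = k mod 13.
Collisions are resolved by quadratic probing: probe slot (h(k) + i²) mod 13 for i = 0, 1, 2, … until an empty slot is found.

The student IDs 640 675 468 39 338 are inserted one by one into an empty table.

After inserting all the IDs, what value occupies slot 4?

640: h=3 -> slot 3
675: h=12 -> slot 12
468: h=0 -> slot 0
39: h=0, probe 0,1 -> slot 1
338: h=0, probe 0,1,4 -> slot 4
Table: [468, 39, -, 640, 338, -, -, -, -, -, -, -, 675]

338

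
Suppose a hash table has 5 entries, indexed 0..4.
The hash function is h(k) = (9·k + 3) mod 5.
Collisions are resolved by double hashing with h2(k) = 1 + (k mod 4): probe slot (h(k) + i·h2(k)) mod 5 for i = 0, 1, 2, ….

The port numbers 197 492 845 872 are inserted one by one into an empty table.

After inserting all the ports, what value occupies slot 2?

197: h=1 -> slot 1
492: h=1, h2=1, probe 1,2 -> slot 2
845: h=3 -> slot 3
872: h=1, h2=1, probe 1,2,3,4 -> slot 4
Table: [_, 197, 492, 845, 872]

492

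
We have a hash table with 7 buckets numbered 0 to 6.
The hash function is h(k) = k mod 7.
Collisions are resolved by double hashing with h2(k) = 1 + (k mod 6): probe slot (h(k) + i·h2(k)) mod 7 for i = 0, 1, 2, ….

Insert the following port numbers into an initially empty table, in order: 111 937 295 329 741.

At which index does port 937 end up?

1

Insert 111: h=6, slot 6 empty → index 6.
Insert 937: h=6, h2=2, slot 6 occupied → index 1.
Insert 295: h=1, h2=2, slot 1 occupied → index 3.
Insert 329: h=0, slot 0 empty → index 0.
Insert 741: h=6, h2=4, slots 6,3,0 occupied → index 4.
Table: [329, 937, ., 295, 741, ., 111]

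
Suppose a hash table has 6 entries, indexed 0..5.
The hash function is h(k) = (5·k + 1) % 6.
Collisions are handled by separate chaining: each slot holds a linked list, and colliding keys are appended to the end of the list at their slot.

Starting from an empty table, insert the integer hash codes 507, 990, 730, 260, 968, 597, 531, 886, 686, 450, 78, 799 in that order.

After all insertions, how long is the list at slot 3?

2

507 → bucket 4
990 → bucket 1
730 → bucket 3
260 → bucket 5
968 → bucket 5 (collision)
597 → bucket 4 (collision)
531 → bucket 4 (collision)
886 → bucket 3 (collision)
686 → bucket 5 (collision)
450 → bucket 1 (collision)
78 → bucket 1 (collision)
799 → bucket 0
Final buckets:
0: 799
1: 990 -> 450 -> 78
2: ∅
3: 730 -> 886
4: 507 -> 597 -> 531
5: 260 -> 968 -> 686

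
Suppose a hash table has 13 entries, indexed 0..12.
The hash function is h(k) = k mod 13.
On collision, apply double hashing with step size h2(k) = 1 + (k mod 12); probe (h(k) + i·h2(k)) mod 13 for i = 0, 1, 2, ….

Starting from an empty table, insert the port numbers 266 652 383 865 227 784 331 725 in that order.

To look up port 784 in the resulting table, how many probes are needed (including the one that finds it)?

Insert 266: h=6, slot 6 empty -> index 6.
Insert 652: h=2, slot 2 empty -> index 2.
Insert 383: h=6, h2=12, slot 6 occupied -> index 5.
Insert 865: h=7, slot 7 empty -> index 7.
Insert 227: h=6, h2=12, slots 6,5 occupied -> index 4.
Insert 784: h=4, h2=5, slot 4 occupied -> index 9.
Insert 331: h=6, h2=8, slot 6 occupied -> index 1.
Insert 725: h=10, slot 10 empty -> index 10.
Table: [—, 331, 652, —, 227, 383, 266, 865, —, 784, 725, —, —]
Lookup 784: h=4, h2=5, probe 4,9 → found at 9.

2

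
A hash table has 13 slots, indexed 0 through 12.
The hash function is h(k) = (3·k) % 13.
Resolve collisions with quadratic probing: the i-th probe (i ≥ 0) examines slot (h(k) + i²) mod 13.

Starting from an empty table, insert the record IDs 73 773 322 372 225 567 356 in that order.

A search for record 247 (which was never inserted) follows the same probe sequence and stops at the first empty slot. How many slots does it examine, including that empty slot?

2

73: h=11 → slot 11
773: h=5 → slot 5
322: h=4 → slot 4
372: h=11, probe 11,12 → slot 12
225: h=12, probe 12,0 → slot 0
567: h=11, probe 11,12,2 → slot 2
356: h=2, probe 2,3 → slot 3
Table: [225, _, 567, 356, 322, 773, _, _, _, _, _, 73, 372]
Lookup 247: h=0, probe 0,1 → slot 1 empty, not found.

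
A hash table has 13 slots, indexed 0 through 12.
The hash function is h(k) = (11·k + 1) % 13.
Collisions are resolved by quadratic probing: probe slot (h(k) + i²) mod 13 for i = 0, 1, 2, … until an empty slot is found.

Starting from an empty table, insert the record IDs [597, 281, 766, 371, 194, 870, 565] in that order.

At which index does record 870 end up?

Insert 597: h=3, slot 3 empty → index 3.
Insert 281: h=11, slot 11 empty → index 11.
Insert 766: h=3, slot 3 occupied → index 4.
Insert 371: h=0, slot 0 empty → index 0.
Insert 194: h=3, slots 3,4 occupied → index 7.
Insert 870: h=3, slots 3,4,7 occupied → index 12.
Insert 565: h=2, slot 2 empty → index 2.
Table: [371, _, 565, 597, 766, _, _, 194, _, _, _, 281, 870]

12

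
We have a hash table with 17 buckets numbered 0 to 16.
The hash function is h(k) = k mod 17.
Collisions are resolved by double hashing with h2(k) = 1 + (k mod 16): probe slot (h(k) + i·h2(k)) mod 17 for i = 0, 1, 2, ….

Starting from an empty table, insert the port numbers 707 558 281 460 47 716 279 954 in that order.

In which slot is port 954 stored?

12

707: h=10 => slot 10
558: h=14 => slot 14
281: h=9 => slot 9
460: h=1 => slot 1
47: h=13 => slot 13
716: h=2 => slot 2
279: h=7 => slot 7
954: h=2, h2=11, probe 2,13,7,1,12 => slot 12
Table: [—, 460, 716, —, —, —, —, 279, —, 281, 707, —, 954, 47, 558, —, —]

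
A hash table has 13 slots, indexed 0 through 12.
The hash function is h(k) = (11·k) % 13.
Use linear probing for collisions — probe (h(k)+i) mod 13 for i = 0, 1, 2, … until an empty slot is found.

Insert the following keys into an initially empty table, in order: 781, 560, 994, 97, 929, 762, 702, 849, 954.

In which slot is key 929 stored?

781: h=11 => slot 11
560: h=11, probe 11,12 => slot 12
994: h=1 => slot 1
97: h=1, probe 1,2 => slot 2
929: h=1, probe 1,2,3 => slot 3
762: h=10 => slot 10
702: h=0 => slot 0
849: h=5 => slot 5
954: h=3, probe 3,4 => slot 4
Table: [702, 994, 97, 929, 954, 849, ., ., ., ., 762, 781, 560]

3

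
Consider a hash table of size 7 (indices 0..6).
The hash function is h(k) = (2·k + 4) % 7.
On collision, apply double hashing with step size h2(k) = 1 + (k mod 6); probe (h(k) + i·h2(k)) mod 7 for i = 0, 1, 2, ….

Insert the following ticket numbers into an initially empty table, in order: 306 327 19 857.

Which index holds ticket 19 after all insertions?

Insert 306: h=0, slot 0 empty -> index 0.
Insert 327: h=0, h2=4, slot 0 occupied -> index 4.
Insert 19: h=0, h2=2, slot 0 occupied -> index 2.
Insert 857: h=3, slot 3 empty -> index 3.
Table: [306, —, 19, 857, 327, —, —]

2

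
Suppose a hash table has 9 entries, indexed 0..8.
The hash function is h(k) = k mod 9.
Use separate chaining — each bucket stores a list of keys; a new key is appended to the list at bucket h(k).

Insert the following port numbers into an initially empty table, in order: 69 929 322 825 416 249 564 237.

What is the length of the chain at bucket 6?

69 -> bucket 6
929 -> bucket 2
322 -> bucket 7
825 -> bucket 6 (collision)
416 -> bucket 2 (collision)
249 -> bucket 6 (collision)
564 -> bucket 6 (collision)
237 -> bucket 3
Final buckets:
0: ∅
1: ∅
2: 929 -> 416
3: 237
4: ∅
5: ∅
6: 69 -> 825 -> 249 -> 564
7: 322
8: ∅

4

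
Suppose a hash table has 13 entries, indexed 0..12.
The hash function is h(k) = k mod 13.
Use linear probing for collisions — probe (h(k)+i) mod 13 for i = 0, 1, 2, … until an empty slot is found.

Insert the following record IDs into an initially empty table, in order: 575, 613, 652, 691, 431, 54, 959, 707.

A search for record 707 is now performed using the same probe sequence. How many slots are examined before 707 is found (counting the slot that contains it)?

575: h=3 -> slot 3
613: h=2 -> slot 2
652: h=2, probe 2,3,4 -> slot 4
691: h=2, probe 2,3,4,5 -> slot 5
431: h=2, probe 2,3,4,5,6 -> slot 6
54: h=2, probe 2,3,4,5,6,7 -> slot 7
959: h=10 -> slot 10
707: h=5, probe 5,6,7,8 -> slot 8
Table: [., ., 613, 575, 652, 691, 431, 54, 707, ., 959, ., .]
Lookup 707: h=5, probe 5,6,7,8 → found at 8.

4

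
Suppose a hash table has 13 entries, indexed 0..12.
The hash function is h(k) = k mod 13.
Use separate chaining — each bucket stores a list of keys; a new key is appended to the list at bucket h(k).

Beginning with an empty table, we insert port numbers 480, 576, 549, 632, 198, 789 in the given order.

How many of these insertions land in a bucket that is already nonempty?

1

Insert 480: h=12, bucket 12 empty -> new chain.
Insert 576: h=4, bucket 4 empty -> new chain.
Insert 549: h=3, bucket 3 empty -> new chain.
Insert 632: h=8, bucket 8 empty -> new chain.
Insert 198: h=3, bucket 3 nonempty -> append to chain.
Insert 789: h=9, bucket 9 empty -> new chain.
Final buckets:
0: —
1: —
2: —
3: 549 -> 198
4: 576
5: —
6: —
7: —
8: 632
9: 789
10: —
11: —
12: 480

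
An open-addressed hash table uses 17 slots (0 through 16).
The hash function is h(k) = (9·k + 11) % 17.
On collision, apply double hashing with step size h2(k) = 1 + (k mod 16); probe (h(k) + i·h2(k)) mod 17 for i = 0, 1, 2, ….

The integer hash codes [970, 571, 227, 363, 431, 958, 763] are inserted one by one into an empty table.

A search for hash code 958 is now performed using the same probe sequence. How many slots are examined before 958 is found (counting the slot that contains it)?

2

970: h=3 => slot 3
571: h=16 => slot 16
227: h=14 => slot 14
363: h=14, h2=12, probe 14,9 => slot 9
431: h=14, h2=16, probe 14,13 => slot 13
958: h=14, h2=15, probe 14,12 => slot 12
763: h=10 => slot 10
Table: [∅, ∅, ∅, 970, ∅, ∅, ∅, ∅, ∅, 363, 763, ∅, 958, 431, 227, ∅, 571]
Lookup 958: h=14, h2=15, probe 14,12 → found at 12.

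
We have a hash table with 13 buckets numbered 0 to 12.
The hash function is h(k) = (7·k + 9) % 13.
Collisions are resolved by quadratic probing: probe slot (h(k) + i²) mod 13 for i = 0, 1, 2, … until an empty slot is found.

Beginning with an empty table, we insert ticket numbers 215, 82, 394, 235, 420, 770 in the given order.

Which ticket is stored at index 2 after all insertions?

215: h=6 → slot 6
82: h=11 → slot 11
394: h=11, probe 11,12 → slot 12
235: h=3 → slot 3
420: h=11, probe 11,12,2 → slot 2
770: h=4 → slot 4
Table: [—, —, 420, 235, 770, —, 215, —, —, —, —, 82, 394]

420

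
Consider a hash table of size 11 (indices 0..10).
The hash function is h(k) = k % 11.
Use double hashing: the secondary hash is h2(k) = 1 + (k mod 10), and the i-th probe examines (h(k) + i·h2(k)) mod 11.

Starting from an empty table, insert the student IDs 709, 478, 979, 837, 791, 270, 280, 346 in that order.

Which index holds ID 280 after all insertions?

7

709 hashes to 5; slot 5 is free => place at 5.
478 hashes to 5, h2=9; 5 taken => place at 3.
979 hashes to 0; slot 0 is free => place at 0.
837 hashes to 1; slot 1 is free => place at 1.
791 hashes to 10; slot 10 is free => place at 10.
270 hashes to 6; slot 6 is free => place at 6.
280 hashes to 5, h2=1; 5,6 taken => place at 7.
346 hashes to 5, h2=7; 5,1 taken => place at 8.
Table: [979, 837, _, 478, _, 709, 270, 280, 346, _, 791]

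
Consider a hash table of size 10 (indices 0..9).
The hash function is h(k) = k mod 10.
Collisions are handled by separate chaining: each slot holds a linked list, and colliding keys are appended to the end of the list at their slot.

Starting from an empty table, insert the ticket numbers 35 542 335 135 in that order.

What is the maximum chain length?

35 -> bucket 5
542 -> bucket 2
335 -> bucket 5 (collision)
135 -> bucket 5 (collision)
Final buckets:
0: -
1: -
2: 542
3: -
4: -
5: 35 -> 335 -> 135
6: -
7: -
8: -
9: -

3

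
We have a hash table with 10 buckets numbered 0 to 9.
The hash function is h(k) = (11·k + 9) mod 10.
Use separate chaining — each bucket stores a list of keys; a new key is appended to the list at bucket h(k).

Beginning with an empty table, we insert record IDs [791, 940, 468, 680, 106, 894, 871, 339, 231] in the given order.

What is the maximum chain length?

3

791 → bucket 0
940 → bucket 9
468 → bucket 7
680 → bucket 9 (collision)
106 → bucket 5
894 → bucket 3
871 → bucket 0 (collision)
339 → bucket 8
231 → bucket 0 (collision)
Final buckets:
0: 791 -> 871 -> 231
1: _
2: _
3: 894
4: _
5: 106
6: _
7: 468
8: 339
9: 940 -> 680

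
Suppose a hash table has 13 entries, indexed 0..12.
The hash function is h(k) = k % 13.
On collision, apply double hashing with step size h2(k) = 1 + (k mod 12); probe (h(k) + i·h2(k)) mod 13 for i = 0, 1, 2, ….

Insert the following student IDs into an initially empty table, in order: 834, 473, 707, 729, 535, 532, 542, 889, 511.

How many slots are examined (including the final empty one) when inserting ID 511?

834 hashes to 2; slot 2 is free → place at 2.
473 hashes to 5; slot 5 is free → place at 5.
707 hashes to 5, h2=12; 5 taken → place at 4.
729 hashes to 1; slot 1 is free → place at 1.
535 hashes to 2, h2=8; 2 taken → place at 10.
532 hashes to 12; slot 12 is free → place at 12.
542 hashes to 9; slot 9 is free → place at 9.
889 hashes to 5, h2=2; 5 taken → place at 7.
511 hashes to 4, h2=8; 4,12,7,2,10,5 taken → place at 0.
Table: [511, 729, 834, —, 707, 473, —, 889, —, 542, 535, —, 532]

7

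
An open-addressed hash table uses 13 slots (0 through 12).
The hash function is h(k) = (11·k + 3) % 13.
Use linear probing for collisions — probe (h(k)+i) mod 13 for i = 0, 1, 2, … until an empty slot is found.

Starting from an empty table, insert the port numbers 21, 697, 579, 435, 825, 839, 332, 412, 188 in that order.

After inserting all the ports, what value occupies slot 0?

Insert 21: h=0, slot 0 empty → index 0.
Insert 697: h=0, slot 0 occupied → index 1.
Insert 579: h=2, slot 2 empty → index 2.
Insert 435: h=4, slot 4 empty → index 4.
Insert 825: h=4, slot 4 occupied → index 5.
Insert 839: h=2, slot 2 occupied → index 3.
Insert 332: h=2, slots 2,3,4,5 occupied → index 6.
Insert 412: h=11, slot 11 empty → index 11.
Insert 188: h=4, slots 4,5,6 occupied → index 7.
Table: [21, 697, 579, 839, 435, 825, 332, 188, ., ., ., 412, .]

21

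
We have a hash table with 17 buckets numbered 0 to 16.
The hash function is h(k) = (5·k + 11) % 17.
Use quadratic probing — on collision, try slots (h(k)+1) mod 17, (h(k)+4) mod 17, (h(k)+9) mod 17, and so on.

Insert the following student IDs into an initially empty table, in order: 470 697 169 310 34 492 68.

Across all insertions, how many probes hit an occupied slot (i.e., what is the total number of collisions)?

5

470: h=15 → slot 15
697: h=11 → slot 11
169: h=6 → slot 6
310: h=14 → slot 14
34: h=11, probe 11,12 → slot 12
492: h=6, probe 6,7 → slot 7
68: h=11, probe 11,12,15,3 → slot 3
Table: [—, —, —, 68, —, —, 169, 492, —, —, —, 697, 34, —, 310, 470, —]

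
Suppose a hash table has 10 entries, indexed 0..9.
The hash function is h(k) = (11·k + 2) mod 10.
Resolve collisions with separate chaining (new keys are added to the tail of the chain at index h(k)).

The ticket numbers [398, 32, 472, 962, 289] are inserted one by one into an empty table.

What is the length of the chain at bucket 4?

3

398 → bucket 0
32 → bucket 4
472 → bucket 4 (collision)
962 → bucket 4 (collision)
289 → bucket 1
Final buckets:
0: 398
1: 289
2: ∅
3: ∅
4: 32 -> 472 -> 962
5: ∅
6: ∅
7: ∅
8: ∅
9: ∅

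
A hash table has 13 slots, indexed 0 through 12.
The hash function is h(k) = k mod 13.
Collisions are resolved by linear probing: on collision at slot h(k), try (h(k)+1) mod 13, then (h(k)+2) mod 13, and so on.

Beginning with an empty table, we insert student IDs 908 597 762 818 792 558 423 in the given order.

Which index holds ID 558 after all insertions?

908: h=11 => slot 11
597: h=12 => slot 12
762: h=8 => slot 8
818: h=12, probe 12,0 => slot 0
792: h=12, probe 12,0,1 => slot 1
558: h=12, probe 12,0,1,2 => slot 2
423: h=7 => slot 7
Table: [818, 792, 558, ., ., ., ., 423, 762, ., ., 908, 597]

2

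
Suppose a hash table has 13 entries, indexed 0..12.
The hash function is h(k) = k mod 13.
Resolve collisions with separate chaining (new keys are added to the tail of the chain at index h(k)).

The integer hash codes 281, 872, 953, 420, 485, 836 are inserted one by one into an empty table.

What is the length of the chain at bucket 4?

4

Insert 281: h=8, bucket 8 empty → new chain.
Insert 872: h=1, bucket 1 empty → new chain.
Insert 953: h=4, bucket 4 empty → new chain.
Insert 420: h=4, bucket 4 nonempty → append to chain.
Insert 485: h=4, bucket 4 nonempty → append to chain.
Insert 836: h=4, bucket 4 nonempty → append to chain.
Final buckets:
0: .
1: 872
2: .
3: .
4: 953 -> 420 -> 485 -> 836
5: .
6: .
7: .
8: 281
9: .
10: .
11: .
12: .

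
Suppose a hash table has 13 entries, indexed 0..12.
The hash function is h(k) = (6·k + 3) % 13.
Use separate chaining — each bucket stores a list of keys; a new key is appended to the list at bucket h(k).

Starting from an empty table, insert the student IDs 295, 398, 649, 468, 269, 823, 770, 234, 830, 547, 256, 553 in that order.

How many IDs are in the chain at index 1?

295 -> bucket 5
398 -> bucket 12
649 -> bucket 10
468 -> bucket 3
269 -> bucket 5 (collision)
823 -> bucket 1
770 -> bucket 8
234 -> bucket 3 (collision)
830 -> bucket 4
547 -> bucket 9
256 -> bucket 5 (collision)
553 -> bucket 6
Final buckets:
0: _
1: 823
2: _
3: 468 -> 234
4: 830
5: 295 -> 269 -> 256
6: 553
7: _
8: 770
9: 547
10: 649
11: _
12: 398

1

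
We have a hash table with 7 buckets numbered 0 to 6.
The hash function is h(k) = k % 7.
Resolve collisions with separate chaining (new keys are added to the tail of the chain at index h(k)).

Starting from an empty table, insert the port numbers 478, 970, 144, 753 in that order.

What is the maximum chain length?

478 -> bucket 2
970 -> bucket 4
144 -> bucket 4 (collision)
753 -> bucket 4 (collision)
Final buckets:
0: -
1: -
2: 478
3: -
4: 970 -> 144 -> 753
5: -
6: -

3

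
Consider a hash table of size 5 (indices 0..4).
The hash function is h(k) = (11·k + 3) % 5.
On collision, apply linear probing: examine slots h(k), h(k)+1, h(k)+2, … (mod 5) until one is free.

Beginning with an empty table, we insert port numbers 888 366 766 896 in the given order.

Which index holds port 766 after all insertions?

0

888: h=1 -> slot 1
366: h=4 -> slot 4
766: h=4, probe 4,0 -> slot 0
896: h=4, probe 4,0,1,2 -> slot 2
Table: [766, 888, 896, ., 366]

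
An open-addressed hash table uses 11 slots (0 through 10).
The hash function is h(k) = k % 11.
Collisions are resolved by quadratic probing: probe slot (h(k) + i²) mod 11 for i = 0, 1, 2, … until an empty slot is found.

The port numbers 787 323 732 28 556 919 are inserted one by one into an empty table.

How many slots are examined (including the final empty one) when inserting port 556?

787 hashes to 6; slot 6 is free -> place at 6.
323 hashes to 4; slot 4 is free -> place at 4.
732 hashes to 6; 6 taken -> place at 7.
28 hashes to 6; 6,7 taken -> place at 10.
556 hashes to 6; 6,7,10,4 taken -> place at 0.
919 hashes to 6; 6,7,10,4,0 taken -> place at 9.
Table: [556, ∅, ∅, ∅, 323, ∅, 787, 732, ∅, 919, 28]

5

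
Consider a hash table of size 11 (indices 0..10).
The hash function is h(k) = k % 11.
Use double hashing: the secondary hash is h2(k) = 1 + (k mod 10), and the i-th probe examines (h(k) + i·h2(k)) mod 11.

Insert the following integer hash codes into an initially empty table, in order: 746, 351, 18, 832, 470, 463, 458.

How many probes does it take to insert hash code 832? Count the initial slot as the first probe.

3

Insert 746: h=9, slot 9 empty -> index 9.
Insert 351: h=10, slot 10 empty -> index 10.
Insert 18: h=7, slot 7 empty -> index 7.
Insert 832: h=7, h2=3, slots 7,10 occupied -> index 2.
Insert 470: h=8, slot 8 empty -> index 8.
Insert 463: h=1, slot 1 empty -> index 1.
Insert 458: h=7, h2=9, slot 7 occupied -> index 5.
Table: [., 463, 832, ., ., 458, ., 18, 470, 746, 351]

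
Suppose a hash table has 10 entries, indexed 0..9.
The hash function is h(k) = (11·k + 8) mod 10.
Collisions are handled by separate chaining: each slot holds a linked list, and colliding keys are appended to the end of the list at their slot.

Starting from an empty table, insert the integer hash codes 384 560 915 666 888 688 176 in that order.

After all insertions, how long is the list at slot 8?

1

Insert 384: h=2, bucket 2 empty → new chain.
Insert 560: h=8, bucket 8 empty → new chain.
Insert 915: h=3, bucket 3 empty → new chain.
Insert 666: h=4, bucket 4 empty → new chain.
Insert 888: h=6, bucket 6 empty → new chain.
Insert 688: h=6, bucket 6 nonempty → append to chain.
Insert 176: h=4, bucket 4 nonempty → append to chain.
Final buckets:
0: -
1: -
2: 384
3: 915
4: 666 -> 176
5: -
6: 888 -> 688
7: -
8: 560
9: -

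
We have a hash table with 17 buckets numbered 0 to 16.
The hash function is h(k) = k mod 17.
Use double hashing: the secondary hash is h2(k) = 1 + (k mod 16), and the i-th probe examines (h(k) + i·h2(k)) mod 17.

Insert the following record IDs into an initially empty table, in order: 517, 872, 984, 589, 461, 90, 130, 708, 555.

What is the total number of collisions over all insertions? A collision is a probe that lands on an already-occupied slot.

517: h=7 -> slot 7
872: h=5 -> slot 5
984: h=15 -> slot 15
589: h=11 -> slot 11
461: h=2 -> slot 2
90: h=5, h2=11, probe 5,16 -> slot 16
130: h=11, h2=3, probe 11,14 -> slot 14
708: h=11, h2=5, probe 11,16,4 -> slot 4
555: h=11, h2=12, probe 11,6 -> slot 6
Table: [_, _, 461, _, 708, 872, 555, 517, _, _, _, 589, _, _, 130, 984, 90]

5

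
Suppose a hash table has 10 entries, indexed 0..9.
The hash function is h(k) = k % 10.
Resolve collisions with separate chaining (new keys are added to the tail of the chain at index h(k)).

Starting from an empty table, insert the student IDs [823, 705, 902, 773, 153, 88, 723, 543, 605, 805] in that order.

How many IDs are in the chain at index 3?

5

823 -> bucket 3
705 -> bucket 5
902 -> bucket 2
773 -> bucket 3 (collision)
153 -> bucket 3 (collision)
88 -> bucket 8
723 -> bucket 3 (collision)
543 -> bucket 3 (collision)
605 -> bucket 5 (collision)
805 -> bucket 5 (collision)
Final buckets:
0: ∅
1: ∅
2: 902
3: 823 -> 773 -> 153 -> 723 -> 543
4: ∅
5: 705 -> 605 -> 805
6: ∅
7: ∅
8: 88
9: ∅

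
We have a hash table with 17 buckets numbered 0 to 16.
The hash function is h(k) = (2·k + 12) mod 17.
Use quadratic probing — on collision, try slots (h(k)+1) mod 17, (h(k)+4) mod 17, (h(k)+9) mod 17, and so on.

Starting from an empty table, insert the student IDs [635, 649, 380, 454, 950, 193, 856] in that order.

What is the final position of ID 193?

Insert 635: h=7, slot 7 empty -> index 7.
Insert 649: h=1, slot 1 empty -> index 1.
Insert 380: h=7, slot 7 occupied -> index 8.
Insert 454: h=2, slot 2 empty -> index 2.
Insert 950: h=8, slot 8 occupied -> index 9.
Insert 193: h=7, slots 7,8 occupied -> index 11.
Insert 856: h=7, slots 7,8,11 occupied -> index 16.
Table: [∅, 649, 454, ∅, ∅, ∅, ∅, 635, 380, 950, ∅, 193, ∅, ∅, ∅, ∅, 856]

11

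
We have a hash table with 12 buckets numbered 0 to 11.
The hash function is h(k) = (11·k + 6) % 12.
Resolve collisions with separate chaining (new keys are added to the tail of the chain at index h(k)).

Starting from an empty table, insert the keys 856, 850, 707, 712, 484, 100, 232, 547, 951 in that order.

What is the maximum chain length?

5

Insert 856: h=2, bucket 2 empty → new chain.
Insert 850: h=8, bucket 8 empty → new chain.
Insert 707: h=7, bucket 7 empty → new chain.
Insert 712: h=2, bucket 2 nonempty → append to chain.
Insert 484: h=2, bucket 2 nonempty → append to chain.
Insert 100: h=2, bucket 2 nonempty → append to chain.
Insert 232: h=2, bucket 2 nonempty → append to chain.
Insert 547: h=11, bucket 11 empty → new chain.
Insert 951: h=3, bucket 3 empty → new chain.
Final buckets:
0: —
1: —
2: 856 -> 712 -> 484 -> 100 -> 232
3: 951
4: —
5: —
6: —
7: 707
8: 850
9: —
10: —
11: 547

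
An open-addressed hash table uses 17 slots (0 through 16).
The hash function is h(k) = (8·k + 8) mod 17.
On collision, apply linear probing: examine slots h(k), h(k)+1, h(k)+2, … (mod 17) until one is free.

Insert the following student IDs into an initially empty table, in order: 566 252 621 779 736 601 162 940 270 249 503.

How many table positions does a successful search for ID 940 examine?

566 hashes to 14; slot 14 is free → place at 14.
252 hashes to 1; slot 1 is free → place at 1.
621 hashes to 12; slot 12 is free → place at 12.
779 hashes to 1; 1 taken → place at 2.
736 hashes to 14; 14 taken → place at 15.
601 hashes to 5; slot 5 is free → place at 5.
162 hashes to 12; 12 taken → place at 13.
940 hashes to 14; 14,15 taken → place at 16.
270 hashes to 9; slot 9 is free → place at 9.
249 hashes to 11; slot 11 is free → place at 11.
503 hashes to 3; slot 3 is free → place at 3.
Table: [-, 252, 779, 503, -, 601, -, -, -, 270, -, 249, 621, 162, 566, 736, 940]
Lookup 940: h=14, probe 14,15,16 → found at 16.

3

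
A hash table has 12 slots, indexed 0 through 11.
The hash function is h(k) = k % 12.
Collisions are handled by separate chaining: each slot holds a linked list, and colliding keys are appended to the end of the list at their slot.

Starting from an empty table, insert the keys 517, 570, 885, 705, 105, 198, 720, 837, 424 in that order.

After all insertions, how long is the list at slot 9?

4

Insert 517: h=1, bucket 1 empty -> new chain.
Insert 570: h=6, bucket 6 empty -> new chain.
Insert 885: h=9, bucket 9 empty -> new chain.
Insert 705: h=9, bucket 9 nonempty -> append to chain.
Insert 105: h=9, bucket 9 nonempty -> append to chain.
Insert 198: h=6, bucket 6 nonempty -> append to chain.
Insert 720: h=0, bucket 0 empty -> new chain.
Insert 837: h=9, bucket 9 nonempty -> append to chain.
Insert 424: h=4, bucket 4 empty -> new chain.
Final buckets:
0: 720
1: 517
2: -
3: -
4: 424
5: -
6: 570 -> 198
7: -
8: -
9: 885 -> 705 -> 105 -> 837
10: -
11: -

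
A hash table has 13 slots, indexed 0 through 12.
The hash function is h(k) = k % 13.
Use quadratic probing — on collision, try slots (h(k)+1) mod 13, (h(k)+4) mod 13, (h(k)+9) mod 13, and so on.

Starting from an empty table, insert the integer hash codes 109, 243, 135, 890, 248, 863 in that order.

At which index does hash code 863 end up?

8

109: h=5 -> slot 5
243: h=9 -> slot 9
135: h=5, probe 5,6 -> slot 6
890: h=6, probe 6,7 -> slot 7
248: h=1 -> slot 1
863: h=5, probe 5,6,9,1,8 -> slot 8
Table: [-, 248, -, -, -, 109, 135, 890, 863, 243, -, -, -]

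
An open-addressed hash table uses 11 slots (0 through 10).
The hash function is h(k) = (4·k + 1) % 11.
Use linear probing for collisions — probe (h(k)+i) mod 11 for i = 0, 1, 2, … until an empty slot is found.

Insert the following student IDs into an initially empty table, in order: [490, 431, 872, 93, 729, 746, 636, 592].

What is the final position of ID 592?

7

490: h=3 => slot 3
431: h=9 => slot 9
872: h=2 => slot 2
93: h=10 => slot 10
729: h=2, probe 2,3,4 => slot 4
746: h=4, probe 4,5 => slot 5
636: h=4, probe 4,5,6 => slot 6
592: h=4, probe 4,5,6,7 => slot 7
Table: [—, —, 872, 490, 729, 746, 636, 592, —, 431, 93]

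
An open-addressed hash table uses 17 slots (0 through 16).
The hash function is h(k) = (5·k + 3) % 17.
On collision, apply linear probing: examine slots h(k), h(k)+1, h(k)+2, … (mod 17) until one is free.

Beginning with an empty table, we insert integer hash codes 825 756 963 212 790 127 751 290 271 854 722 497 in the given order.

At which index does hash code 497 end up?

825 hashes to 14; slot 14 is free → place at 14.
756 hashes to 9; slot 9 is free → place at 9.
963 hashes to 7; slot 7 is free → place at 7.
212 hashes to 9; 9 taken → place at 10.
790 hashes to 9; 9,10 taken → place at 11.
127 hashes to 9; 9,10,11 taken → place at 12.
751 hashes to 1; slot 1 is free → place at 1.
290 hashes to 8; slot 8 is free → place at 8.
271 hashes to 15; slot 15 is free → place at 15.
854 hashes to 6; slot 6 is free → place at 6.
722 hashes to 9; 9,10,11,12 taken → place at 13.
497 hashes to 6; 6,7,8,9,10,11,12,13,14,15 taken → place at 16.
Table: [., 751, ., ., ., ., 854, 963, 290, 756, 212, 790, 127, 722, 825, 271, 497]

16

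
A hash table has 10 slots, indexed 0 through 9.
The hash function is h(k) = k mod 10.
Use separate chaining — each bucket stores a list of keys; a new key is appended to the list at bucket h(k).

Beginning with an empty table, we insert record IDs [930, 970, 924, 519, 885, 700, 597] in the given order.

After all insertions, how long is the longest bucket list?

Insert 930: h=0, bucket 0 empty → new chain.
Insert 970: h=0, bucket 0 nonempty → append to chain.
Insert 924: h=4, bucket 4 empty → new chain.
Insert 519: h=9, bucket 9 empty → new chain.
Insert 885: h=5, bucket 5 empty → new chain.
Insert 700: h=0, bucket 0 nonempty → append to chain.
Insert 597: h=7, bucket 7 empty → new chain.
Final buckets:
0: 930 -> 970 -> 700
1: —
2: —
3: —
4: 924
5: 885
6: —
7: 597
8: —
9: 519

3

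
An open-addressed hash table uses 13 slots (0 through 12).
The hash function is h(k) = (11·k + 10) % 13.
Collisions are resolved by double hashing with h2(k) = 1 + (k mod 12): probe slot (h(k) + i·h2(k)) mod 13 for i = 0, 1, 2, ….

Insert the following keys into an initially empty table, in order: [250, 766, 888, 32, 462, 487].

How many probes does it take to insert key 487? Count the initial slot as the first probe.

Insert 250: h=4, slot 4 empty -> index 4.
Insert 766: h=12, slot 12 empty -> index 12.
Insert 888: h=2, slot 2 empty -> index 2.
Insert 32: h=11, slot 11 empty -> index 11.
Insert 462: h=9, slot 9 empty -> index 9.
Insert 487: h=11, h2=8, slot 11 occupied -> index 6.
Table: [., ., 888, ., 250, ., 487, ., ., 462, ., 32, 766]

2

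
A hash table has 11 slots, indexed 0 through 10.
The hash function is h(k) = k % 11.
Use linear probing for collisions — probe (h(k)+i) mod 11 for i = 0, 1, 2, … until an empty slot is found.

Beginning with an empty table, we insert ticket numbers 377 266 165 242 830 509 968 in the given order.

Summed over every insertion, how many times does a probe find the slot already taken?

8

377: h=3 → slot 3
266: h=2 → slot 2
165: h=0 → slot 0
242: h=0, probe 0,1 → slot 1
830: h=5 → slot 5
509: h=3, probe 3,4 → slot 4
968: h=0, probe 0,1,2,3,4,5,6 → slot 6
Table: [165, 242, 266, 377, 509, 830, 968, -, -, -, -]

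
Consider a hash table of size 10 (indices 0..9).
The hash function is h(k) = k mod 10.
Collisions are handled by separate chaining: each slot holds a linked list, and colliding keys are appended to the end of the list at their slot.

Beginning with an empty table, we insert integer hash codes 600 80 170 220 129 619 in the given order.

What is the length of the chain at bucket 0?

600 -> bucket 0
80 -> bucket 0 (collision)
170 -> bucket 0 (collision)
220 -> bucket 0 (collision)
129 -> bucket 9
619 -> bucket 9 (collision)
Final buckets:
0: 600 -> 80 -> 170 -> 220
1: —
2: —
3: —
4: —
5: —
6: —
7: —
8: —
9: 129 -> 619

4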